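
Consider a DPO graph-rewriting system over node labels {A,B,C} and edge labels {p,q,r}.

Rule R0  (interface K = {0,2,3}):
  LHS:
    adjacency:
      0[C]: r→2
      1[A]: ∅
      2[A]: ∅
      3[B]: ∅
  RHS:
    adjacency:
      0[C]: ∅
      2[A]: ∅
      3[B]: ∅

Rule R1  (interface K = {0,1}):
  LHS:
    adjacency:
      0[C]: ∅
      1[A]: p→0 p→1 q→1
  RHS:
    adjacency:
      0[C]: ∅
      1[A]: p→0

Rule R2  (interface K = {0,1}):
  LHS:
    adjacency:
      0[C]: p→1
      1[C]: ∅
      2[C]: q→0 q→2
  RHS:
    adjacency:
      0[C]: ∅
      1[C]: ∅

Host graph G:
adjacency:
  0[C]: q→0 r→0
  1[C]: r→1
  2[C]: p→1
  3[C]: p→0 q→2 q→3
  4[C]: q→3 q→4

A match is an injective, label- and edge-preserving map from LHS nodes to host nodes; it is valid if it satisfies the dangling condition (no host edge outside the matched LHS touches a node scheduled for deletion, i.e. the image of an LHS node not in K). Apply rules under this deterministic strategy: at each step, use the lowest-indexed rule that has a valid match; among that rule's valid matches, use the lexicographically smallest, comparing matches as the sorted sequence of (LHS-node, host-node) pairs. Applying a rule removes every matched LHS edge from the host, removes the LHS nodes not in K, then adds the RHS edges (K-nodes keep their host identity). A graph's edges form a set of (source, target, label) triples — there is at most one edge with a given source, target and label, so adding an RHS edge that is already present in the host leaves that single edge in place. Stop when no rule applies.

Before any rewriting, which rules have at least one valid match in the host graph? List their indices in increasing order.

R0: no valid match — LHS pattern not found
R1: no valid match — LHS pattern not found
R2: 1 valid match — {0↦3, 1↦0, 2↦4}

Answer: [R2]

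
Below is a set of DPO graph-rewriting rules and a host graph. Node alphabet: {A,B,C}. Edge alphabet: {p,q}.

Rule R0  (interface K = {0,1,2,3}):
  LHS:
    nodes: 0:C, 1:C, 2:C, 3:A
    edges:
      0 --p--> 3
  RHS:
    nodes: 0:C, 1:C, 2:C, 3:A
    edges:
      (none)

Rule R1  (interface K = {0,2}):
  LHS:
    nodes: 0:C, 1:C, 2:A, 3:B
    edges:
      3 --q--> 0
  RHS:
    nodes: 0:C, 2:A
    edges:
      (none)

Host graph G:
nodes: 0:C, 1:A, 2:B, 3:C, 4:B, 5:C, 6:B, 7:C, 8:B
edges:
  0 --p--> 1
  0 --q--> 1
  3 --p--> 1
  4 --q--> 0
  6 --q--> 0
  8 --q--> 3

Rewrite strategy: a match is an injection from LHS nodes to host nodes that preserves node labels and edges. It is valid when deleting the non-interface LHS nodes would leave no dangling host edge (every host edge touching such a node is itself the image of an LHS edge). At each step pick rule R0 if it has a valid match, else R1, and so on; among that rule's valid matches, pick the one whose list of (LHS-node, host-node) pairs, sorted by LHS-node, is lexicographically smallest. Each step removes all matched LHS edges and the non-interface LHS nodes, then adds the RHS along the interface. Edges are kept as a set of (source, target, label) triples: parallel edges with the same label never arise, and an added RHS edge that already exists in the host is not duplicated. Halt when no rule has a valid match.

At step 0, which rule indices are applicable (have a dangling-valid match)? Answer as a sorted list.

R0: 12 valid matches — {0↦0, 1↦3, 2↦5, 3↦1}, {0↦0, 1↦3, 2↦7, 3↦1}, {0↦0, 1↦5, 2↦3, 3↦1} (+9 more)
R1: 6 valid matches — {0↦0, 1↦5, 2↦1, 3↦4}, {0↦0, 1↦5, 2↦1, 3↦6}, {0↦0, 1↦7, 2↦1, 3↦4} (+3 more)

Answer: [R0,R1]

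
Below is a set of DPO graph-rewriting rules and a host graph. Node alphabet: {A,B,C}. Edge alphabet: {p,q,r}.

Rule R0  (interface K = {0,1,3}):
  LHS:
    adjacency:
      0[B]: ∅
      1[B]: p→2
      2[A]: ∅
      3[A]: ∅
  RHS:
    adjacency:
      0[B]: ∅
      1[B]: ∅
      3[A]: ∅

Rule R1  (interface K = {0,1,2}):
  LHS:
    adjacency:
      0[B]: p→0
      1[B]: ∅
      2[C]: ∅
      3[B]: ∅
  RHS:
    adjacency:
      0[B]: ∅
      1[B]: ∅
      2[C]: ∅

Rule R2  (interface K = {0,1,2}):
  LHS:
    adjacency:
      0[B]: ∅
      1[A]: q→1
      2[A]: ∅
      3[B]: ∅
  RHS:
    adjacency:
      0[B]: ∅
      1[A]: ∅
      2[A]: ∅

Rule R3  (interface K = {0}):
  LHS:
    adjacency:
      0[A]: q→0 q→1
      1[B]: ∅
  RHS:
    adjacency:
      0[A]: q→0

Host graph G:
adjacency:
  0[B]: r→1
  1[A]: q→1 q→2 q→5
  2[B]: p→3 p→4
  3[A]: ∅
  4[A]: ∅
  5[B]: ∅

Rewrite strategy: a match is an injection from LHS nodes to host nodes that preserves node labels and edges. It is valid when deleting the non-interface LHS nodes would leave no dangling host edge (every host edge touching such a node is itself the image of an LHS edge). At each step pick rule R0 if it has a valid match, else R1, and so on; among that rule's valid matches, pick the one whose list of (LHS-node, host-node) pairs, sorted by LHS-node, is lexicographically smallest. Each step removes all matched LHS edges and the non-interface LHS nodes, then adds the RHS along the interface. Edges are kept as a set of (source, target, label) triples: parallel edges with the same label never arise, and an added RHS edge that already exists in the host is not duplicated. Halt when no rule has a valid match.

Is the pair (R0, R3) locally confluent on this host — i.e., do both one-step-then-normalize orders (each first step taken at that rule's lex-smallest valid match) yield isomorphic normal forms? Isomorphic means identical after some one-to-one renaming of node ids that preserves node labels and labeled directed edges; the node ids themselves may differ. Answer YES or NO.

branch R0-first: apply at {0↦0, 1↦2, 2↦3, 3↦1} → |E|=5, then 3 more step(s) → NF |V|=2 |E|=2 V={0:B, 1:A} E=0-r->1 1-q->1
branch R3-first: apply at {0↦1, 1↦5} → |E|=5, then 3 more step(s) → NF |V|=2 |E|=2 V={0:B, 1:A} E=0-r->1 1-q->1
graphs isomorphic (equal up to label-preserving node renaming)

Answer: YES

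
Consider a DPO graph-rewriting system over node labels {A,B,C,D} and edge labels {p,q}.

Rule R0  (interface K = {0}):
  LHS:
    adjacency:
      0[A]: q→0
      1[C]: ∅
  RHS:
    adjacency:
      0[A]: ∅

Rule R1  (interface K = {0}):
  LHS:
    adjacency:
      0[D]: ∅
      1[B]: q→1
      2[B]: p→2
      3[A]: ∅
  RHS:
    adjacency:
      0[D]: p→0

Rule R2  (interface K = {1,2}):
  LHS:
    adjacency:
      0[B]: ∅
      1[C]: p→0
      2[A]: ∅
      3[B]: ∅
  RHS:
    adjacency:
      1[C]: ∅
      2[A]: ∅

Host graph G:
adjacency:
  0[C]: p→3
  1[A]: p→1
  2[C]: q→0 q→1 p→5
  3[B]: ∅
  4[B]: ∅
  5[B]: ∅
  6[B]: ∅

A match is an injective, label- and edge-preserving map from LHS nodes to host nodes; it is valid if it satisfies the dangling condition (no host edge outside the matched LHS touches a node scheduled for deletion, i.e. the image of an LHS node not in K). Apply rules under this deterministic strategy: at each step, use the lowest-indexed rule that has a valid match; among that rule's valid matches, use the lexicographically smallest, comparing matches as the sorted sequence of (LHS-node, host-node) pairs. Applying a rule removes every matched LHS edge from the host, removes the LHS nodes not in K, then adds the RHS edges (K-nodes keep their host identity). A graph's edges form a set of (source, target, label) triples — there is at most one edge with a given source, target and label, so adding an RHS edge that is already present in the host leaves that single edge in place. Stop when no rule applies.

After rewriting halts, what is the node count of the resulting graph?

Answer: 3

Steps:
[0] host  ⇒  7 nodes, 5 edges  {0-p->3 1-p->1 2-q->0 2-q->1 2-p->5}
[1] R2 @ {0↦3, 1↦0, 2↦1, 3↦4}  ⇒  5 nodes, 4 edges  {1-p->1 2-q->0 2-q->1 2-p->5}
[2] R2 @ {0↦5, 1↦2, 2↦1, 3↦6}  ⇒  3 nodes, 3 edges  {1-p->1 2-q->0 2-q->1}
halt: no rule applies after step 2
NF nodes: {0:C, 1:A, 2:C}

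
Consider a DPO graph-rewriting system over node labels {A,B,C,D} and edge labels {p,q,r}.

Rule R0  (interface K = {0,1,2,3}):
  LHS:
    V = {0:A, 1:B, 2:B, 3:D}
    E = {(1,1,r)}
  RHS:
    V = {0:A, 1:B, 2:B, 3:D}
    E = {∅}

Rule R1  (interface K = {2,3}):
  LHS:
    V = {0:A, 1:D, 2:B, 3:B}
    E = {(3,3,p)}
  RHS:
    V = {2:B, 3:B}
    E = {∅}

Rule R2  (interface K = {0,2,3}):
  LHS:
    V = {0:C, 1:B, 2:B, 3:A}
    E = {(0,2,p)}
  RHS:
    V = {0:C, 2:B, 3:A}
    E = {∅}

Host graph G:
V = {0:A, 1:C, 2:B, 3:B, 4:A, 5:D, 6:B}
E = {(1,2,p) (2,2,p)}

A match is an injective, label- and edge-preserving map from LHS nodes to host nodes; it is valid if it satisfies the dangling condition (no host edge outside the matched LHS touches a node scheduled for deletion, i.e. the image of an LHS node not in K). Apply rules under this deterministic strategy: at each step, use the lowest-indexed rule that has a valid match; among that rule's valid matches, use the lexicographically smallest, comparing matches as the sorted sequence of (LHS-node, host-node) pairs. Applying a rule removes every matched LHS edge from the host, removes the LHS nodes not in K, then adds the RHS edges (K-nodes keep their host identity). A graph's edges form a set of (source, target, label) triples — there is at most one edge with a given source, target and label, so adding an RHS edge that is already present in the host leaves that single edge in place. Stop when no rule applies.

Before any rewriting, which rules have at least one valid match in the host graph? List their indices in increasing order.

Answer: [R1,R2]

Rewrite trace:
R0: no valid match — LHS pattern not found
R1: 4 valid matches — {0↦0, 1↦5, 2↦3, 3↦2}, {0↦0, 1↦5, 2↦6, 3↦2}, {0↦4, 1↦5, 2↦3, 3↦2} (+1 more)
R2: 4 valid matches — {0↦1, 1↦3, 2↦2, 3↦0}, {0↦1, 1↦3, 2↦2, 3↦4}, {0↦1, 1↦6, 2↦2, 3↦0} (+1 more)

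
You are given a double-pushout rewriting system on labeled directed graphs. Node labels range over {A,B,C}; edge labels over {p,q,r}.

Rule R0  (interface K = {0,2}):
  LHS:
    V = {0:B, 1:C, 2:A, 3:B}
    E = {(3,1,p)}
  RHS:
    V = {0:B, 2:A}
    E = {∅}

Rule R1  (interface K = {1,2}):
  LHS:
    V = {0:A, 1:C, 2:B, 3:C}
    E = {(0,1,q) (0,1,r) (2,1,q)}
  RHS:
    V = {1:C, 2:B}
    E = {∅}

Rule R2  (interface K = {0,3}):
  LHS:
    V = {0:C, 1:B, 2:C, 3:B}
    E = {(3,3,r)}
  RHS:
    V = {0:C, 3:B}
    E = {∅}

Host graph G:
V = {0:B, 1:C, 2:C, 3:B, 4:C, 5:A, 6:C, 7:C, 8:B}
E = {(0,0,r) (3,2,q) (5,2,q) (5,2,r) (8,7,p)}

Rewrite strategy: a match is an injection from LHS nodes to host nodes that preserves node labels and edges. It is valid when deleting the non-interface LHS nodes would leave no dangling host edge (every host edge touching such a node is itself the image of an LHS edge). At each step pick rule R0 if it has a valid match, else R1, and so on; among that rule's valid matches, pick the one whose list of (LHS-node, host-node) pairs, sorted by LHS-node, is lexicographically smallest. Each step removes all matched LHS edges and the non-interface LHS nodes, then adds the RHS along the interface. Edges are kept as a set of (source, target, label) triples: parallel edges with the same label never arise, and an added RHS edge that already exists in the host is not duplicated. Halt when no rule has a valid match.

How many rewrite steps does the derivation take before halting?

initial: |V|=9 |E|=5  E = 0-r->0 3-q->2 5-q->2 5-r->2 8-p->7
step 1: apply R0 at {0↦0, 1↦7, 2↦5, 3↦8}  → |V|=7 |E|=4  E = 0-r->0 3-q->2 5-q->2 5-r->2
step 2: apply R1 at {0↦5, 1↦2, 2↦3, 3↦1}  → |V|=5 |E|=1  E = 0-r->0
step 3: apply R2 at {0↦2, 1↦3, 2↦4, 3↦0}  → |V|=3 |E|=0  E = ∅
normal form: no rule applies after step 3

Answer: 3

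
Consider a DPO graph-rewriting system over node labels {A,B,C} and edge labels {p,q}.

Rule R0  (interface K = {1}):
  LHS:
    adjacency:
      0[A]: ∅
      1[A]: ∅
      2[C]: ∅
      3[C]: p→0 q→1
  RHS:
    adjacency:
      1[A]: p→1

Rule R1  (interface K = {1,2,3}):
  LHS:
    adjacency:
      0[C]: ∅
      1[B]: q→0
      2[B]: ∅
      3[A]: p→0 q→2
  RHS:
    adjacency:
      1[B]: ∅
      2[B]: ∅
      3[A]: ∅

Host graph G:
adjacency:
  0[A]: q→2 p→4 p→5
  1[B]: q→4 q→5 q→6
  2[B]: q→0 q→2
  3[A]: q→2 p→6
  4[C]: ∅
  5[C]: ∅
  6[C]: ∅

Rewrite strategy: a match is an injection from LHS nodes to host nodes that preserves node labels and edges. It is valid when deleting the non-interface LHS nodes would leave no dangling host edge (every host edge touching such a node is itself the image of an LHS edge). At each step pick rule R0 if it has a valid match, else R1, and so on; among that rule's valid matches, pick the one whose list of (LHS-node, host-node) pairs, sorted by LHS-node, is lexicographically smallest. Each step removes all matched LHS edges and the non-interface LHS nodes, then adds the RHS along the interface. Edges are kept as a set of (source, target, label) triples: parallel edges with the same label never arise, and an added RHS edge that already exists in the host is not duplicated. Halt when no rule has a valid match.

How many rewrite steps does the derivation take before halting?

start.  V:7 E:10  edges: 0-q->2 0-p->4 0-p->5 1-q->4 1-q->5 1-q->6 2-q->0 2-q->2 3-q->2 3-p->6
1. fire R1 via {0↦4, 1↦1, 2↦2, 3↦0}  →  V:6 E:7  edges: 0-p->5 1-q->5 1-q->6 2-q->0 2-q->2 3-q->2 3-p->6
2. fire R1 via {0↦6, 1↦1, 2↦2, 3↦3}  →  V:5 E:4  edges: 0-p->5 1-q->5 2-q->0 2-q->2
normal form: no rule applies after step 2

Answer: 2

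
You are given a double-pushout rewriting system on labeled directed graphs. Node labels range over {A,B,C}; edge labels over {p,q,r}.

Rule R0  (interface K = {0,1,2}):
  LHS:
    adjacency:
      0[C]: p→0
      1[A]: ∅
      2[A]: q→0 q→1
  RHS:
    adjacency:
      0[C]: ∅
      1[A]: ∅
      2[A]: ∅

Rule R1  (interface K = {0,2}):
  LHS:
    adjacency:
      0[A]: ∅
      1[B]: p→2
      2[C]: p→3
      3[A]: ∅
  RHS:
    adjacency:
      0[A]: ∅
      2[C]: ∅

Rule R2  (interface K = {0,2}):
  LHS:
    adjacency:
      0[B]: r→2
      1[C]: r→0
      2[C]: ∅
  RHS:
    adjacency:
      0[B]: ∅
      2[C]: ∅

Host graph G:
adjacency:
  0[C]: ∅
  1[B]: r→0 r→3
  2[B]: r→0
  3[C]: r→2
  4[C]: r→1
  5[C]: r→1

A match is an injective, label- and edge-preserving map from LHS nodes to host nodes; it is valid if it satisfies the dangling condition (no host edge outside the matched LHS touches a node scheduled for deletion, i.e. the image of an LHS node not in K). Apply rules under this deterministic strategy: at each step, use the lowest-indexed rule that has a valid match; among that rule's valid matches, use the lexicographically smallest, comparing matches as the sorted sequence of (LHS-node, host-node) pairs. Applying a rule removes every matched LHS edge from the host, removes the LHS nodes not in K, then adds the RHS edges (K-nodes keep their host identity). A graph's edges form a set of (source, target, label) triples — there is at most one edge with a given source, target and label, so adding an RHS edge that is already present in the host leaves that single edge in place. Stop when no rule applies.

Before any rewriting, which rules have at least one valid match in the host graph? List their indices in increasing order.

R0: no valid match — LHS pattern not found
R1: no valid match — LHS pattern not found
R2: 4 valid matches — {0↦1, 1↦4, 2↦0}, {0↦1, 1↦4, 2↦3}, {0↦1, 1↦5, 2↦0} (+1 more)

Answer: [R2]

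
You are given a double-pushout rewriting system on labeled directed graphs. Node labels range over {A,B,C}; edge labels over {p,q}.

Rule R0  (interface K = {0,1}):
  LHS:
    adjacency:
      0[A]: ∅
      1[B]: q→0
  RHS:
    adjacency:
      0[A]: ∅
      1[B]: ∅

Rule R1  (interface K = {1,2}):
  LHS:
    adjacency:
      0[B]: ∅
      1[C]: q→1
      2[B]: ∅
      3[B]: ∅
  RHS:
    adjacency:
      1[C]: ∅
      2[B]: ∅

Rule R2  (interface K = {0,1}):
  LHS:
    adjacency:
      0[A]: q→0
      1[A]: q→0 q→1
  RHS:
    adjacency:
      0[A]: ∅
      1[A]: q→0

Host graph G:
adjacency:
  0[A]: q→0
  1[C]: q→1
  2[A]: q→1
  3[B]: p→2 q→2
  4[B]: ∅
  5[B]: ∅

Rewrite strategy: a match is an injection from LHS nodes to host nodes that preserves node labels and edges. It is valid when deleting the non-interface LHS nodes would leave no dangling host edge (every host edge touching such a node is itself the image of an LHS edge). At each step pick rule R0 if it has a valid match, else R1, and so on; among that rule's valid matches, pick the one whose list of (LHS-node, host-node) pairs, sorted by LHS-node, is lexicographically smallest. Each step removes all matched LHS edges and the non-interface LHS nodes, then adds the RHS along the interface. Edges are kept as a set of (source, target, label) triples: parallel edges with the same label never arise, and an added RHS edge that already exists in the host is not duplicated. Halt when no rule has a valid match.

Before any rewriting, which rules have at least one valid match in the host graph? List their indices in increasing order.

Answer: [R0,R1]

Steps:
R0: 1 valid match — {0↦2, 1↦3}
R1: 2 valid matches — {0↦4, 1↦1, 2↦3, 3↦5}, {0↦5, 1↦1, 2↦3, 3↦4}
R2: no valid match — LHS pattern not found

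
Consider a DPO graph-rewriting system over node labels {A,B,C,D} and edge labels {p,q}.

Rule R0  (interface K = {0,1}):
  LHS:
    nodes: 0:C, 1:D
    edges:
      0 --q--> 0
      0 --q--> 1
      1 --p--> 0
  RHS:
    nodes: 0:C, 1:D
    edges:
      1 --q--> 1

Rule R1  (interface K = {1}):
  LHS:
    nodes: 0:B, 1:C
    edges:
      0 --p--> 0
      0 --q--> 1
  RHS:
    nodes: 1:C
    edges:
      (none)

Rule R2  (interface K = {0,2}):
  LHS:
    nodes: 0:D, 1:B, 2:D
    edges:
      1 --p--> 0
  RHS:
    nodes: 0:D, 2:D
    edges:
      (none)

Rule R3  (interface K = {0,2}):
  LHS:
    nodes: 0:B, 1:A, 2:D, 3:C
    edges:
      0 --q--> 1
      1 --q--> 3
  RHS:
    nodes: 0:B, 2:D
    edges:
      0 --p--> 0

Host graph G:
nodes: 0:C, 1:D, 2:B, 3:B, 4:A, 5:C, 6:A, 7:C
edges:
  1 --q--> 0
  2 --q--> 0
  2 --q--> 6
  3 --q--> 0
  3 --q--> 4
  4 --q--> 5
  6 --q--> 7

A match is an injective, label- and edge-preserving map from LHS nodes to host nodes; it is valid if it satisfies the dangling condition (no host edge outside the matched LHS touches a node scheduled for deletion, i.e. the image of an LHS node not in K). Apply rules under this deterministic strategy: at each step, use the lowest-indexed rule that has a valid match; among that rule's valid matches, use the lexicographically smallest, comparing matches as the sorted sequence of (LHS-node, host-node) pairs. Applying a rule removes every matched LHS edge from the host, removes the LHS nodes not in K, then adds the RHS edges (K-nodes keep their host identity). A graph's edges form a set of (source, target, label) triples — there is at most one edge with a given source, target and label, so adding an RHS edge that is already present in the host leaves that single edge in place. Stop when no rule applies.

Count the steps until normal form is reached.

start.  V:8 E:7  edges: 1-q->0 2-q->0 2-q->6 3-q->0 3-q->4 4-q->5 6-q->7
1. fire R3 via {0↦2, 1↦6, 2↦1, 3↦7}  →  V:6 E:6  edges: 1-q->0 2-q->0 2-p->2 3-q->0 3-q->4 4-q->5
2. fire R1 via {0↦2, 1↦0}  →  V:5 E:4  edges: 1-q->0 3-q->0 3-q->4 4-q->5
3. fire R3 via {0↦3, 1↦4, 2↦1, 3↦5}  →  V:3 E:3  edges: 1-q->0 3-q->0 3-p->3
4. fire R1 via {0↦3, 1↦0}  →  V:2 E:1  edges: 1-q->0
final graph: no rule applies after step 4

Answer: 4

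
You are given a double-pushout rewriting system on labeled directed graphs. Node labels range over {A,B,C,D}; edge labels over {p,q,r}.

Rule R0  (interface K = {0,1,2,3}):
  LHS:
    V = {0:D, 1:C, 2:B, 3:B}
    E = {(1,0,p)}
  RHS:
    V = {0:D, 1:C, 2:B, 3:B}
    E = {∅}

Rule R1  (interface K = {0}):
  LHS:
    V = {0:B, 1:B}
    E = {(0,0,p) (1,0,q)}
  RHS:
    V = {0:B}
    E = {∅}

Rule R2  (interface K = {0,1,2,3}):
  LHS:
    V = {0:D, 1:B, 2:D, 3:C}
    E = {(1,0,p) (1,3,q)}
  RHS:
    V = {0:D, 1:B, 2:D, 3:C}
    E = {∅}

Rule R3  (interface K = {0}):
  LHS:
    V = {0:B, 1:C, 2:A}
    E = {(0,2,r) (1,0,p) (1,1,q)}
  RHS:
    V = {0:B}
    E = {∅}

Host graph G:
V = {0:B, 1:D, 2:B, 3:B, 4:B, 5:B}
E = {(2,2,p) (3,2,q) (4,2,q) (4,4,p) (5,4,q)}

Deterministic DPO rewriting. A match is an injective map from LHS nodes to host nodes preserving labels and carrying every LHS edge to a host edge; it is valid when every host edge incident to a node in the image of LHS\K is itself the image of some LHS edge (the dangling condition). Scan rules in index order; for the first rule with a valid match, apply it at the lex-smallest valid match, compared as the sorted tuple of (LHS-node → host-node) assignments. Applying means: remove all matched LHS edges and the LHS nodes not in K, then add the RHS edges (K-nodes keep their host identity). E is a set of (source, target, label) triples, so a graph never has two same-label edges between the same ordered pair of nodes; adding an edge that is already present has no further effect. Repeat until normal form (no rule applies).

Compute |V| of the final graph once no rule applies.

Answer: 4

Derivation:
initial: |V|=6 |E|=5  E = 2-p->2 3-q->2 4-q->2 4-p->4 5-q->4
step 1: apply R1 at {0↦2, 1↦3}  → |V|=5 |E|=3  E = 4-q->2 4-p->4 5-q->4
step 2: apply R1 at {0↦4, 1↦5}  → |V|=4 |E|=1  E = 4-q->2
halt: no rule applies after step 2
NF nodes: {0:B, 1:D, 2:B, 4:B}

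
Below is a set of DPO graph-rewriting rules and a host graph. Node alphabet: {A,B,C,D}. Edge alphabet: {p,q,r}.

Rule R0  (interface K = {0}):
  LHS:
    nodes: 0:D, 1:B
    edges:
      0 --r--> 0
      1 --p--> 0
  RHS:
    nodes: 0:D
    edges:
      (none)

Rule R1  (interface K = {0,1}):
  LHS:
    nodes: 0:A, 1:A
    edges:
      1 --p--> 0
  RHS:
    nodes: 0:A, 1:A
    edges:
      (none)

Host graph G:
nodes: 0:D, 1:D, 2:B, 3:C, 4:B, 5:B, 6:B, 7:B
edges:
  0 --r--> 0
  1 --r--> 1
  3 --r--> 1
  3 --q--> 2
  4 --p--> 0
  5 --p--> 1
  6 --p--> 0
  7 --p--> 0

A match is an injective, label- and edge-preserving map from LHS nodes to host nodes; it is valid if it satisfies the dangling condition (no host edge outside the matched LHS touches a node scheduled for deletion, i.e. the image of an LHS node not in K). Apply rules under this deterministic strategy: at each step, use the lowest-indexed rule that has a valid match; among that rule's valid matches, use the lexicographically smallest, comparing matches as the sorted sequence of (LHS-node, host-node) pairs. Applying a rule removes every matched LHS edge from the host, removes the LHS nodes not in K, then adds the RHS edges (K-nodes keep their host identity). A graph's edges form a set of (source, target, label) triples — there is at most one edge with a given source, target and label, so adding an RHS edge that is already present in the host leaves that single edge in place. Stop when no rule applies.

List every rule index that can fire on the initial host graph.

Answer: [R0]

Steps:
R0: 4 valid matches — {0↦0, 1↦4}, {0↦0, 1↦6}, {0↦0, 1↦7} (+1 more)
R1: no valid match — LHS pattern not found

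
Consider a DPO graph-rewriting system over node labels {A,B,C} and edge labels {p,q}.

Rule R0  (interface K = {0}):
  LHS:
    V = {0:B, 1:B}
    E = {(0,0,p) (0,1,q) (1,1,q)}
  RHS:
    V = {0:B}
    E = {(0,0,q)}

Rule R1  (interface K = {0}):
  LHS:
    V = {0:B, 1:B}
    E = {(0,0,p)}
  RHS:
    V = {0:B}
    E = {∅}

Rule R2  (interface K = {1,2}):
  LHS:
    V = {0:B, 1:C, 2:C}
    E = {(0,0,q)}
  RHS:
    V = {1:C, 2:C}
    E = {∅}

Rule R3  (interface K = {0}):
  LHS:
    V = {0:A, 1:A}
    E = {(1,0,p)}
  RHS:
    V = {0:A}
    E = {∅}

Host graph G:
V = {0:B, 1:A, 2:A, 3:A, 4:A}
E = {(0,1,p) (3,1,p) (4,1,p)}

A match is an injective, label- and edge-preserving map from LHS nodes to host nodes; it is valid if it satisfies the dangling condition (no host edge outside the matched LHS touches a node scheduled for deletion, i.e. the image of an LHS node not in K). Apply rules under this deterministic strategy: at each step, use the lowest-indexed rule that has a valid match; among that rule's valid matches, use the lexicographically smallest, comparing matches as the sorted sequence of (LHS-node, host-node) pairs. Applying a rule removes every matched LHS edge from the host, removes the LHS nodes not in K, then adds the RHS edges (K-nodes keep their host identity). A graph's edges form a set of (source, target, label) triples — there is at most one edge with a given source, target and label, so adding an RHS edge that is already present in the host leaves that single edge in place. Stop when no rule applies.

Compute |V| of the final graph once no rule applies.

initial: |V|=5 |E|=3  E = 0-p->1 3-p->1 4-p->1
step 1: apply R3 at {0↦1, 1↦3}  → |V|=4 |E|=2  E = 0-p->1 4-p->1
step 2: apply R3 at {0↦1, 1↦4}  → |V|=3 |E|=1  E = 0-p->1
halt: no rule applies after step 2
NF nodes: {0:B, 1:A, 2:A}

Answer: 3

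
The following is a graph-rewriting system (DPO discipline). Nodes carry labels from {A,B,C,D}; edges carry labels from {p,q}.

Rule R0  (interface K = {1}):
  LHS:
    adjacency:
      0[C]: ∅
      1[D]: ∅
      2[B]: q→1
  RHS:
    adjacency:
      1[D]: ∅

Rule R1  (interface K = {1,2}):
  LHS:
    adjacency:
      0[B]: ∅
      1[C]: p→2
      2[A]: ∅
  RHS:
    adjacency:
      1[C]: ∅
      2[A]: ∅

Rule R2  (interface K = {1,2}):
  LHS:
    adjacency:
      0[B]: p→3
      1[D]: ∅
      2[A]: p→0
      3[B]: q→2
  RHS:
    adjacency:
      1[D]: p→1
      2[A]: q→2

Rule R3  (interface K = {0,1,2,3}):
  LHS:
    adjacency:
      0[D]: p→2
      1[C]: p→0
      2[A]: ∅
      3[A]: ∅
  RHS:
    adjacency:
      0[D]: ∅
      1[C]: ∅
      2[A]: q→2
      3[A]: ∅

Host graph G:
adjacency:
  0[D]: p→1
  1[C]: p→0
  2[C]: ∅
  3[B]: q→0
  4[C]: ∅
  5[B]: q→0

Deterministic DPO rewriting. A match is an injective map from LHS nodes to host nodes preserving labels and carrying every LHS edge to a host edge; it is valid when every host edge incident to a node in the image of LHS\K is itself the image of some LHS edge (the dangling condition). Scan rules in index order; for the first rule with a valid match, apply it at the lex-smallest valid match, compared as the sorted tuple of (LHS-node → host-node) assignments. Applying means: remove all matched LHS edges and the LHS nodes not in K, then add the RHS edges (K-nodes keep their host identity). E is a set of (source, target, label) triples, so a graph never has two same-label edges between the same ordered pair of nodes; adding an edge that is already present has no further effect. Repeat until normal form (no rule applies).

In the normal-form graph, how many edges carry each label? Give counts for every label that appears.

Answer: p:2

Steps:
start.  V:6 E:4  edges: 0-p->1 1-p->0 3-q->0 5-q->0
1. fire R0 via {0↦2, 1↦0, 2↦3}  →  V:4 E:3  edges: 0-p->1 1-p->0 5-q->0
2. fire R0 via {0↦4, 1↦0, 2↦5}  →  V:2 E:2  edges: 0-p->1 1-p->0
halt: no rule applies after step 2
NF edges: [(0, 1, 'p'), (1, 0, 'p')]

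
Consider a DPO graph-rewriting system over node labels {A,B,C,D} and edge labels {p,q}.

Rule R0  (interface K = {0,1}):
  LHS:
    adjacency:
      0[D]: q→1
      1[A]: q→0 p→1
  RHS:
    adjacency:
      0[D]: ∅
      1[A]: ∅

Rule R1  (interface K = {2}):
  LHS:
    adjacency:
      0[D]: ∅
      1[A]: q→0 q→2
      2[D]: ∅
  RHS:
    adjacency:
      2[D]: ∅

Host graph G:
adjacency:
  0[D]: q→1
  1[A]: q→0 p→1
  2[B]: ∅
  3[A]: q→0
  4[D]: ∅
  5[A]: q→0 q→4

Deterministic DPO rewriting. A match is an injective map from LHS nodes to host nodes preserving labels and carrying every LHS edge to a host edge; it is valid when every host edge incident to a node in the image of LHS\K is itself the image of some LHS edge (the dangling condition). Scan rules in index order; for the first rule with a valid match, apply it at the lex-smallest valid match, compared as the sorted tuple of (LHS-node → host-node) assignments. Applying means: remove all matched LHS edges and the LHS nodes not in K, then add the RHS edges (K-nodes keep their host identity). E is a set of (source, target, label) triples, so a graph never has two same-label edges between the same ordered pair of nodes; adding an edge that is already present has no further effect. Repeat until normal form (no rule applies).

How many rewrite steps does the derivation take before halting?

Answer: 2

Steps:
initial: |V|=6 |E|=6  E = 0-q->1 1-q->0 1-p->1 3-q->0 5-q->0 5-q->4
step 1: apply R0 at {0↦0, 1↦1}  → |V|=6 |E|=3  E = 3-q->0 5-q->0 5-q->4
step 2: apply R1 at {0↦4, 1↦5, 2↦0}  → |V|=4 |E|=1  E = 3-q->0
normal form: no rule applies after step 2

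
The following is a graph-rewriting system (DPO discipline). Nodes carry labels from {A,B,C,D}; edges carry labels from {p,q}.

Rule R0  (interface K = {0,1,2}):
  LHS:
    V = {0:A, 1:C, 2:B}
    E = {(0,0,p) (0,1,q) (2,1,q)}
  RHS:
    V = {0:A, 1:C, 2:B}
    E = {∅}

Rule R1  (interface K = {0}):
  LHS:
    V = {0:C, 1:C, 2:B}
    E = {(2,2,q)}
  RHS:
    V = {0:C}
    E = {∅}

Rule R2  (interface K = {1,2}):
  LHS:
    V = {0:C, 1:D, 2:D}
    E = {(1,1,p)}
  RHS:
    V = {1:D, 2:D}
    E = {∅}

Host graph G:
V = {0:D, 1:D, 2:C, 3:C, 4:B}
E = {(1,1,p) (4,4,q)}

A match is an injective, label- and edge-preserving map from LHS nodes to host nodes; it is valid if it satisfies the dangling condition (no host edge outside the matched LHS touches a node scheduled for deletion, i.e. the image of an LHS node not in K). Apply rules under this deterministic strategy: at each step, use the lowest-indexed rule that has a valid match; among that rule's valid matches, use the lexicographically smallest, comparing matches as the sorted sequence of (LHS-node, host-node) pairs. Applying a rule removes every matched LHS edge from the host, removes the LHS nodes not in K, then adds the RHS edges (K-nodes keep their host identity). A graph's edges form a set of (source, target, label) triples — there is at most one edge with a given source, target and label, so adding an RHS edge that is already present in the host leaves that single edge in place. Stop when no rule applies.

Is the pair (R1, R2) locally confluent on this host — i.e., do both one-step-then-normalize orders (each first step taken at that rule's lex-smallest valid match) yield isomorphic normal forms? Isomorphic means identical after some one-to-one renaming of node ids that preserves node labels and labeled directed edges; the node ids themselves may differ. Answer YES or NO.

Answer: NO

Rewrite trace:
branch R1-first: apply at {0↦2, 1↦3, 2↦4} → |E|=1, then 1 more step(s) → NF |V|=2 |E|=0 V={0:D, 1:D} E=∅
branch R2-first: apply at {0↦2, 1↦1, 2↦0} → |E|=1, then 0 more step(s) → NF |V|=4 |E|=1 V={0:D, 1:D, 3:C, 4:B} E=4-q->4
graphs not isomorphic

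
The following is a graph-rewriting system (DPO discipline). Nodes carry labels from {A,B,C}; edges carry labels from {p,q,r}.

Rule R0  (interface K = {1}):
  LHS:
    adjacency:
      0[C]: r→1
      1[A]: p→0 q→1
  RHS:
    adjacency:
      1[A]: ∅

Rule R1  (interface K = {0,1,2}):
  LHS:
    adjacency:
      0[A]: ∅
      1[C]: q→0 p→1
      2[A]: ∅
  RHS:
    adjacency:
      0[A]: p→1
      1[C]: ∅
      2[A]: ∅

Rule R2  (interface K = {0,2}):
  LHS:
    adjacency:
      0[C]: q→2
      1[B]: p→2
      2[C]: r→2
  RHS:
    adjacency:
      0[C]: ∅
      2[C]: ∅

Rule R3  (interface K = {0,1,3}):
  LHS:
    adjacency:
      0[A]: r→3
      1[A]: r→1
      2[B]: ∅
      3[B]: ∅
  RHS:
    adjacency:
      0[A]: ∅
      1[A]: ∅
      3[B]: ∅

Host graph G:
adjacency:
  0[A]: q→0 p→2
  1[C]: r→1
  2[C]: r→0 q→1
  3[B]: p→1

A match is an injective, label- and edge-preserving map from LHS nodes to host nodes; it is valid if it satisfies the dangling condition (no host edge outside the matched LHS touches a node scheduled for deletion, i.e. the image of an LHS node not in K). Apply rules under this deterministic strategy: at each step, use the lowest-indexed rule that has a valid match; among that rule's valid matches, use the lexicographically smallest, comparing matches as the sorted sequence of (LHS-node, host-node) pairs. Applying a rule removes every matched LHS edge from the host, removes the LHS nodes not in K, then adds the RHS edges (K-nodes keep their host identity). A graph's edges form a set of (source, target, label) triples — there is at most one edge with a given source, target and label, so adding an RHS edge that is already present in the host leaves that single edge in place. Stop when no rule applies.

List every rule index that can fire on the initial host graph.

Answer: [R2]

Rewrite trace:
R0: no valid match — 1 raw match, all fail dangling condition
R1: no valid match — LHS pattern not found
R2: 1 valid match — {0↦2, 1↦3, 2↦1}
R3: no valid match — LHS pattern not found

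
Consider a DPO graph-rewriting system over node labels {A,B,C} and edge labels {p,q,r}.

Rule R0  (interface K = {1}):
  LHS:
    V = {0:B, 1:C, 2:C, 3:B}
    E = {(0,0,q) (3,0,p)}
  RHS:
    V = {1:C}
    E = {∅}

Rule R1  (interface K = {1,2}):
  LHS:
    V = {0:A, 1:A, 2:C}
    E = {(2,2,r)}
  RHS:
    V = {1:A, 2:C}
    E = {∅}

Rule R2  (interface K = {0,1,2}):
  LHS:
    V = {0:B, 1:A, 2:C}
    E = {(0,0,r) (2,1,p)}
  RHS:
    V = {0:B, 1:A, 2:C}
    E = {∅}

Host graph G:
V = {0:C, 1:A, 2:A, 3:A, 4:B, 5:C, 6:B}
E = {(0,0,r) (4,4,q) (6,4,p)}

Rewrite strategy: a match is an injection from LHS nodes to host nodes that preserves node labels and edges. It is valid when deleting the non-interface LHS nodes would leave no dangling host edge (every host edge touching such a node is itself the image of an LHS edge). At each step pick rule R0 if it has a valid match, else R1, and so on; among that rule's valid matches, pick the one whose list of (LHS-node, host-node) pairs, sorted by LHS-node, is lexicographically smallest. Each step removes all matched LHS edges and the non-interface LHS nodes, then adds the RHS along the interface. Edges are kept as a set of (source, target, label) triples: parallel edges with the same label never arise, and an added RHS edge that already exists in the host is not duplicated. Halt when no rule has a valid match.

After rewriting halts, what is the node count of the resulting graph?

Answer: 3

Steps:
start.  V:7 E:3  edges: 0-r->0 4-q->4 6-p->4
1. fire R0 via {0↦4, 1↦0, 2↦5, 3↦6}  →  V:4 E:1  edges: 0-r->0
2. fire R1 via {0↦1, 1↦2, 2↦0}  →  V:3 E:0  edges: ∅
normal form: no rule applies after step 2
NF nodes: {0:C, 2:A, 3:A}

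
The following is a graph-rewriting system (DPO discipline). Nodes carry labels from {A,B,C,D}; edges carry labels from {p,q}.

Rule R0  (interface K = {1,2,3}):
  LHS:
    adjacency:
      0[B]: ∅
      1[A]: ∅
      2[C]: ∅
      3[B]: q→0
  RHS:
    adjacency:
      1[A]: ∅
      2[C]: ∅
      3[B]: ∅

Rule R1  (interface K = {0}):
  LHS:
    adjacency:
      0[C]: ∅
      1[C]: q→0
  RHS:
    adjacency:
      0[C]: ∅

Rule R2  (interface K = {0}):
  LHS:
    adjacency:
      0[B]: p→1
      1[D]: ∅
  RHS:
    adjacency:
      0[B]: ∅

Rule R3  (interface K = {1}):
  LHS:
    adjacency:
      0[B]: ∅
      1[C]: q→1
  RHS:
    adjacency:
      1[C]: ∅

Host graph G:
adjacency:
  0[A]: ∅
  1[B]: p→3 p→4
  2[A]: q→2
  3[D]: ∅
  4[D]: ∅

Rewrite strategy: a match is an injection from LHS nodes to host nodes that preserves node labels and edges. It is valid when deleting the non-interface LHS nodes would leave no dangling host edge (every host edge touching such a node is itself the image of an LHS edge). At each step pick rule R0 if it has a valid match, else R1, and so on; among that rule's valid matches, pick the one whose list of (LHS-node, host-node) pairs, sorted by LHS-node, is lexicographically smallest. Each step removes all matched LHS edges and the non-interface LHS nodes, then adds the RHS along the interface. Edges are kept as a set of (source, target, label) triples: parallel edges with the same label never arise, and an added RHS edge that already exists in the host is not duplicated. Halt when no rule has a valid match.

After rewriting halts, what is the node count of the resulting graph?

[0] host  ⇒  5 nodes, 3 edges  {1-p->3 1-p->4 2-q->2}
[1] R2 @ {0↦1, 1↦3}  ⇒  4 nodes, 2 edges  {1-p->4 2-q->2}
[2] R2 @ {0↦1, 1↦4}  ⇒  3 nodes, 1 edges  {2-q->2}
normal form: no rule applies after step 2
NF nodes: {0:A, 1:B, 2:A}

Answer: 3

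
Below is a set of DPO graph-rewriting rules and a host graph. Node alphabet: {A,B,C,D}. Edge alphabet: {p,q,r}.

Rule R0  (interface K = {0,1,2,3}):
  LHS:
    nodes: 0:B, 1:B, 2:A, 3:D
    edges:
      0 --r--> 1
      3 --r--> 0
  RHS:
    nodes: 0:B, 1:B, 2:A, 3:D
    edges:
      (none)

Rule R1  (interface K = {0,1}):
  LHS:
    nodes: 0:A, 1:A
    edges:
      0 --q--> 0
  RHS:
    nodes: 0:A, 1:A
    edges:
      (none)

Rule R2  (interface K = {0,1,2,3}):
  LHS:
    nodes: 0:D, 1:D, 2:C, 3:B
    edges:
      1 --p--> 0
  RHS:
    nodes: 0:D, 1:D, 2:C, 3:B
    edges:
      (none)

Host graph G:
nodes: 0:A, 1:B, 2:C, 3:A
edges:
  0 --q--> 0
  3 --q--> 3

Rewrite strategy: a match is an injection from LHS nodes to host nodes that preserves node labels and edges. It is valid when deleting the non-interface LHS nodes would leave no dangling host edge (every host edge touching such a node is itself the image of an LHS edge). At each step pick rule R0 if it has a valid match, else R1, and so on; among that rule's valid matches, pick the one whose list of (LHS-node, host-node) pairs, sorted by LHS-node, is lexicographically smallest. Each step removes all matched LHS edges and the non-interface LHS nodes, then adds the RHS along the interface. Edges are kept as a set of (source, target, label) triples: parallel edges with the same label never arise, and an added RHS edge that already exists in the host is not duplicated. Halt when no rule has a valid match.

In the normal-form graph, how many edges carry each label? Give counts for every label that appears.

[0] host  ⇒  4 nodes, 2 edges  {0-q->0 3-q->3}
[1] R1 @ {0↦0, 1↦3}  ⇒  4 nodes, 1 edges  {3-q->3}
[2] R1 @ {0↦3, 1↦0}  ⇒  4 nodes, 0 edges  {∅}
halt: no rule applies after step 2
NF edges: []

Answer: (no edges)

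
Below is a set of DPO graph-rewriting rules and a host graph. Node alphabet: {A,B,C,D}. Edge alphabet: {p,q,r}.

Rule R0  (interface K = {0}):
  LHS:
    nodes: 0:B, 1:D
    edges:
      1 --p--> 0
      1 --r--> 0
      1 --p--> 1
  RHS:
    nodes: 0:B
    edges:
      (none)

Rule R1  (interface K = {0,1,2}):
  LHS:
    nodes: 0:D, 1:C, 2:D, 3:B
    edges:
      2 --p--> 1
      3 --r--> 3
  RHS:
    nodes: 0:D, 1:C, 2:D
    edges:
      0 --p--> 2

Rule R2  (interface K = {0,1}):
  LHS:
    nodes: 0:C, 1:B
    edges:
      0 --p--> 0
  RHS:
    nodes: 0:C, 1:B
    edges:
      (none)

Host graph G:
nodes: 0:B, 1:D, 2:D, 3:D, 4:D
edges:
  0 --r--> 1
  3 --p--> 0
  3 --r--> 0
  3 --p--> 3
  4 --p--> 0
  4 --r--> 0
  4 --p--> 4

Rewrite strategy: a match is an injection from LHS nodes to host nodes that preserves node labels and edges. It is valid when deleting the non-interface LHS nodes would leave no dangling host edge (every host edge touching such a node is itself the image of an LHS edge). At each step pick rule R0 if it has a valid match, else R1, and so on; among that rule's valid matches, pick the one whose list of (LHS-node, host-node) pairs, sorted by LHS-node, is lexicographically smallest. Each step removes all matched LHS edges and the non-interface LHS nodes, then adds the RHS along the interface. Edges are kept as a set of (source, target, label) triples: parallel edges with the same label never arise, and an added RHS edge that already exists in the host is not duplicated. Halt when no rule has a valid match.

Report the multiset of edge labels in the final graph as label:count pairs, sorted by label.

start.  V:5 E:7  edges: 0-r->1 3-p->0 3-r->0 3-p->3 4-p->0 4-r->0 4-p->4
1. fire R0 via {0↦0, 1↦3}  →  V:4 E:4  edges: 0-r->1 4-p->0 4-r->0 4-p->4
2. fire R0 via {0↦0, 1↦4}  →  V:3 E:1  edges: 0-r->1
final graph: no rule applies after step 2
NF edges: [(0, 1, 'r')]

Answer: r:1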